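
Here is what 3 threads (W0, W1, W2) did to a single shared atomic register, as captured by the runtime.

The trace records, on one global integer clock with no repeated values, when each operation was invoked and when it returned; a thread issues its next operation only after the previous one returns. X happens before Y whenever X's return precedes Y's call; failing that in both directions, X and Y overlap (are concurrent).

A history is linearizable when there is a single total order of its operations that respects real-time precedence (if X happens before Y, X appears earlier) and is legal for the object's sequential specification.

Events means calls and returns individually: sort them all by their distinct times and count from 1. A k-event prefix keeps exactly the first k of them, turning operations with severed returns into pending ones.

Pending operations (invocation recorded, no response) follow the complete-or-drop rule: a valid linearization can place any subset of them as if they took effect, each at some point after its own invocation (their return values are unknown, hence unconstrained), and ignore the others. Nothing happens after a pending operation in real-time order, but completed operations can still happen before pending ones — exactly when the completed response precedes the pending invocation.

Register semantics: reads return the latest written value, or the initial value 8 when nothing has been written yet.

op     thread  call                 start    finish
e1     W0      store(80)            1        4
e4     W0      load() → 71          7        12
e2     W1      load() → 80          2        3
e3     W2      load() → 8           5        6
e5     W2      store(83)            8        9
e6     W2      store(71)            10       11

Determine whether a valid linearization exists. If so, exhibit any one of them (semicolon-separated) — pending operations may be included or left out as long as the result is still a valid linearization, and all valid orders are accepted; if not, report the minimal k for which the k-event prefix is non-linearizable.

not linearizable — minimal violating prefix: 6 events

events 1..5 are fine; event 6 — the response of e3 at time 6 — makes the prefix non-linearizable
all 2 real-time-respecting orders fail — 3 completed atomic register operations, no legal replay
e.g. e1, e2, e3: illegal at step 3, since e3 load() → 8 cannot apply there
e.g. e2, e1, e3: illegal at step 1, since e2 load() → 80 cannot apply there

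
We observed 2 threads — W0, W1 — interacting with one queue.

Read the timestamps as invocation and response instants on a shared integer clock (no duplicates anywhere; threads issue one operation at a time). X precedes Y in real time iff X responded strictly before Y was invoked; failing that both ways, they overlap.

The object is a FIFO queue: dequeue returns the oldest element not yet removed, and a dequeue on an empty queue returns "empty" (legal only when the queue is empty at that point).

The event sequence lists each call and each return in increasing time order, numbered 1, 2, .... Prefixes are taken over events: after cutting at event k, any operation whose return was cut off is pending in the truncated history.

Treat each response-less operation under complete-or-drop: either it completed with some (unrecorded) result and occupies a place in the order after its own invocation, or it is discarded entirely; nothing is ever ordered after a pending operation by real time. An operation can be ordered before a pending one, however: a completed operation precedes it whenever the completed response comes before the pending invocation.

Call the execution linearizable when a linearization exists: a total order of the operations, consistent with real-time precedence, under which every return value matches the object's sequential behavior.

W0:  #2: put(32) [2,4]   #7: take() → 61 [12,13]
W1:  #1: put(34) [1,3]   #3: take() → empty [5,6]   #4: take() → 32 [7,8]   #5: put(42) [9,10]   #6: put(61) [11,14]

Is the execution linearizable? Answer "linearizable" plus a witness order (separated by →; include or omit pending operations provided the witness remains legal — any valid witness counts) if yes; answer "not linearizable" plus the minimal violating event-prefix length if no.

prefix check: 1..5 passes, 1..6 fails once #3's time-6 response joins
3 completed operations, 2 real-time-consistent orders — every queue replay fails
e.g. #1, #2, #3: illegal at step 3, since #3 take() → empty cannot apply there
e.g. #2, #1, #3: illegal at step 3, since #3 take() → empty cannot apply there

not linearizable — minimal violating prefix: 6 events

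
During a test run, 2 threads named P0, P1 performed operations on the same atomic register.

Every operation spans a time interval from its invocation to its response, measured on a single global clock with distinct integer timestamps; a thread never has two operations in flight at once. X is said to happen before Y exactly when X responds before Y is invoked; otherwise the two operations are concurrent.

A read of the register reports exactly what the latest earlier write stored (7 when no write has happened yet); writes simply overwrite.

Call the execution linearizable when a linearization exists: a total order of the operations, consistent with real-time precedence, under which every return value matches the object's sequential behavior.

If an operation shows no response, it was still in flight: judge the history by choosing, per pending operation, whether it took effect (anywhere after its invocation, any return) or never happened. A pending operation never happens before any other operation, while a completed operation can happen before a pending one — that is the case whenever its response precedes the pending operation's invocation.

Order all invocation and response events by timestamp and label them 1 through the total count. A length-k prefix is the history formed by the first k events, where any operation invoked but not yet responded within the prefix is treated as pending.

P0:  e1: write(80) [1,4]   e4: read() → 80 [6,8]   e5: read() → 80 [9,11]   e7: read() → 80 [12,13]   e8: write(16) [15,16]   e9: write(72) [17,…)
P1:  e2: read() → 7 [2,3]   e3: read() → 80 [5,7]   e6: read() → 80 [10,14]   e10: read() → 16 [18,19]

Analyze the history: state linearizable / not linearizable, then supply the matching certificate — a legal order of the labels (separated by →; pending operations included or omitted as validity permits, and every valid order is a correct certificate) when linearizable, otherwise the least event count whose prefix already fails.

after step 1 (e2 read() → 7): value 7
after step 2 (e1 write(80)): value 80
after step 3 (e3 read() → 80): value 80
after step 4 (e4 read() → 80): value 80
after step 5 (e5 read() → 80): value 80
after step 6 (e6 read() → 80): value 80
after step 7 (e7 read() → 80): value 80
after step 8 (e8 write(16)): value 16
after step 9 (e10 read() → 16): value 16

linearizable — witness: e2 → e1 → e3 → e4 → e5 → e6 → e7 → e8 → e10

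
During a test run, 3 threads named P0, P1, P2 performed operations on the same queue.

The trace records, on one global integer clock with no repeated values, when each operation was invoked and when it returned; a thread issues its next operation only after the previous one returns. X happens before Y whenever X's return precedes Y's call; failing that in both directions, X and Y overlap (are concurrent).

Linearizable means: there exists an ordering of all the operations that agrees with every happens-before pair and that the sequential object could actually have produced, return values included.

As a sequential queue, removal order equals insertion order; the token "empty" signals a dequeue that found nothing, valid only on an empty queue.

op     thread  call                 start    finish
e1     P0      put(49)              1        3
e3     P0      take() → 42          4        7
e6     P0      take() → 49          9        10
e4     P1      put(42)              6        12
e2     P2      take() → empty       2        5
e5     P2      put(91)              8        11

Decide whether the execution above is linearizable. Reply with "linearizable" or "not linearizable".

cut after 6 events: linearizable; cut after 7 events (e3 responds, time 7): not linearizable
no legal order exists: 3 real-time-consistent candidates over 3 completed queue operations, all rejected
no escape via the 1 pending operation (e4): every completion choice fails
one such order, e1, e2, e3 (pending dropped), breaks at step 2 where e2 take() → empty is illegal
one such order, e1, e3, e2 (pending dropped), breaks at step 2 where e3 take() → 42 is illegal

not linearizable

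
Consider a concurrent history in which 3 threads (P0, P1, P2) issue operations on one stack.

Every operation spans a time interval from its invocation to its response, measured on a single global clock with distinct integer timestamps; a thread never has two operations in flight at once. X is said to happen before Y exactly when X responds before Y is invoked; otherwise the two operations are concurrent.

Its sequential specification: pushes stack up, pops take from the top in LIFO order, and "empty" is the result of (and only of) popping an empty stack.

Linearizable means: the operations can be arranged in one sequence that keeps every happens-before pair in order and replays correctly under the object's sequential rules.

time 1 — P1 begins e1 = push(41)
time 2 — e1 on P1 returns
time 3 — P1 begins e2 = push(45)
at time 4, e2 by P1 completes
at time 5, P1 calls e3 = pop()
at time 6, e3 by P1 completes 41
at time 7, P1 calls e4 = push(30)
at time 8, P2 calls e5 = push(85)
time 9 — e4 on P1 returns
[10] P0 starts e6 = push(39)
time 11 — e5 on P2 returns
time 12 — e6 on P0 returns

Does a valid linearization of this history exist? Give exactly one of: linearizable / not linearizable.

events 1..5 are fine; event 6 — the response of e3 at time 6 — makes the prefix non-linearizable
a single order respects real time; the 3 completed stack operations fail replay along it
take e1, e2, e3: step 3 already fails, because e3 pop() → 41 cannot occur there

not linearizable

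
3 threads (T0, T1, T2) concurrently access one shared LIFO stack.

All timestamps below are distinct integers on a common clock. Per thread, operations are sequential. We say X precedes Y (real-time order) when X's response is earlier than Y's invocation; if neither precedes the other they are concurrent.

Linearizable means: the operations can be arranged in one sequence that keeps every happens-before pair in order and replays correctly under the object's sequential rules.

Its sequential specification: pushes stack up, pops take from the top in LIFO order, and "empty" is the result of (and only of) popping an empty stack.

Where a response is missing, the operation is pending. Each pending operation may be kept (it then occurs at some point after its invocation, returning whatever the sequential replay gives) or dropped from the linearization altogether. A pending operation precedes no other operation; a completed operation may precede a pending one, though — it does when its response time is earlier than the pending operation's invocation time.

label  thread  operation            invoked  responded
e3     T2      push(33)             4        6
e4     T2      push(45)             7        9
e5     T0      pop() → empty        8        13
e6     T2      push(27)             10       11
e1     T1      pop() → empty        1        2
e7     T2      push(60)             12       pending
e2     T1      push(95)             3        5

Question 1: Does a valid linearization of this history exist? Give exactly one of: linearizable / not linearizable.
the violation lands at event 13, e5's response at time 13: events 1..12 linearize, events 1..13 do not
every one of the 6 real-time-consistent orders over 6 completed LIFO stack ops fails the sequential spec
completion choices over the 1 pending operation (e7) were checked; none helps
e.g. e1, e2, e3, e4, e5, e6 (pending dropped): illegal at step 5, since e5 pop() → empty cannot apply there
e.g. e1, e2, e3, e4, e6, e5 (pending dropped): illegal at step 6, since e5 pop() → empty cannot apply there

not linearizable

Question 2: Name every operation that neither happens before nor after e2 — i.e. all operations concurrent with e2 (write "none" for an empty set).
e2 spans [3,5]; an op avoiding the whole window 3..5 is ordered, any other is concurrent
e1 [1,2]: before
e3 [4,6]: concurrent
e4 [7,9]: after
e5 [8,13]: after
e6 [10,11]: after
e7 [12,…): after

e3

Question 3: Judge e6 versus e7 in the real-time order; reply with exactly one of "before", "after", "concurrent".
e6 spans [10,11], e7 spans [12,…)
resp(e6)=11 < inv(e7)=12

before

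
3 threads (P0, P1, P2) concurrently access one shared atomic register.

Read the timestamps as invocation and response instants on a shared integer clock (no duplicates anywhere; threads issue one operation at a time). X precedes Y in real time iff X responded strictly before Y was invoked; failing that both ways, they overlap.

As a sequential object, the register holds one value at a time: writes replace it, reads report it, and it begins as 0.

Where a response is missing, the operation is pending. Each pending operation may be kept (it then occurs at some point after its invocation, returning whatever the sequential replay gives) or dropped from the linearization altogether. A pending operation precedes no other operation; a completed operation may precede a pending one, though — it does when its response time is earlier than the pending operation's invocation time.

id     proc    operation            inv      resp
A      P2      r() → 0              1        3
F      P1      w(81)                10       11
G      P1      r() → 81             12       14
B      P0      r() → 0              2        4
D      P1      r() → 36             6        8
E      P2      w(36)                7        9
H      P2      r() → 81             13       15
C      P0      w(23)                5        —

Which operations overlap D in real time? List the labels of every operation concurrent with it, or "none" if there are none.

D runs from 6 to 8; window-overlapping ops are concurrent
A [1,3]: before
B [2,4]: before
C [5,…): concurrent
E [7,9]: concurrent
F [10,11]: after
G [12,14]: after
H [13,15]: after

C, E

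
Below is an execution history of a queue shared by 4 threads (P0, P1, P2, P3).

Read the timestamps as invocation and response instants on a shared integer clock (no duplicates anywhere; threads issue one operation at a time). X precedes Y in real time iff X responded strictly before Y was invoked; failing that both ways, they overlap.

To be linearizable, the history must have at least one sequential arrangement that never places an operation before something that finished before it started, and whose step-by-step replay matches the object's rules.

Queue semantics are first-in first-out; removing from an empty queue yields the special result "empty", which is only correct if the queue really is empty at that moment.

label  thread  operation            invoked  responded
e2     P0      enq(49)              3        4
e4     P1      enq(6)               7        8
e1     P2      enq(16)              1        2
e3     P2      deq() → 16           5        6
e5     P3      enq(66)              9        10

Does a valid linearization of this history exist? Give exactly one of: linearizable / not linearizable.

a witness: e1, e2, e3, e4, e5
after step 1 (e1 enq(16)): queue <16>
after step 2 (e2 enq(49)): queue <16,49>
after step 3 (e3 deq() → 16): queue <49>
after step 4 (e4 enq(6)): queue <49,6>
after step 5 (e5 enq(66)): queue <49,6,66>

linearizable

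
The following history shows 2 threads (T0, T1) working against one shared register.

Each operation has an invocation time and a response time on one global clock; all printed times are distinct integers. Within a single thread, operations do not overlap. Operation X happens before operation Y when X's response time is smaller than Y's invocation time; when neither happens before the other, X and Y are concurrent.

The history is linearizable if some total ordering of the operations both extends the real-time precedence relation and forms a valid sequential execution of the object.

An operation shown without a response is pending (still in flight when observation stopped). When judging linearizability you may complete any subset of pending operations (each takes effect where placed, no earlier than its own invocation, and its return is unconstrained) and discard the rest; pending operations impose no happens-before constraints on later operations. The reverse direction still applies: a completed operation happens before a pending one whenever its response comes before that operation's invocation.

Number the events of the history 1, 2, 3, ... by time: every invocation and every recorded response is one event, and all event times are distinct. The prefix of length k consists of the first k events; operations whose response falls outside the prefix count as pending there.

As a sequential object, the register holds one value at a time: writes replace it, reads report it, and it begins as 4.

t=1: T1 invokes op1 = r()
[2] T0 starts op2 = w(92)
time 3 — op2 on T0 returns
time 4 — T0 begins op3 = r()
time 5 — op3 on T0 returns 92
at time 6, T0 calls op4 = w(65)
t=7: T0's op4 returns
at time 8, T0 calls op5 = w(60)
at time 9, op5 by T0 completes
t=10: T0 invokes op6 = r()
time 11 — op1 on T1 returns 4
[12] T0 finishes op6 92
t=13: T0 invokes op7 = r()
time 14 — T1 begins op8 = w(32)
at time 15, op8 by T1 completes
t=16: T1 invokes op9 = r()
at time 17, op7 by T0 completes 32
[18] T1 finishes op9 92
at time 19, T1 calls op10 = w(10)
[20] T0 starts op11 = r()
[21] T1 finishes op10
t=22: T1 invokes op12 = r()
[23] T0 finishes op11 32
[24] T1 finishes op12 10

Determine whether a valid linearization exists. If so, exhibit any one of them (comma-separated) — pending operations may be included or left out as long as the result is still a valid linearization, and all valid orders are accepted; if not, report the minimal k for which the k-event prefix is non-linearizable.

not linearizable — minimal violating prefix: 12 events

prefix check: 1..11 passes, 1..12 fails once op6's time-12 response joins
every one of the 6 real-time-consistent orders over 6 completed register ops fails the sequential spec
sample order op1, op2, op3, op4, op5, op6 stalls at step 6 — op6 r() → 92 has no legal effect
sample order op2, op1, op3, op4, op5, op6 stalls at step 2 — op1 r() → 4 has no legal effect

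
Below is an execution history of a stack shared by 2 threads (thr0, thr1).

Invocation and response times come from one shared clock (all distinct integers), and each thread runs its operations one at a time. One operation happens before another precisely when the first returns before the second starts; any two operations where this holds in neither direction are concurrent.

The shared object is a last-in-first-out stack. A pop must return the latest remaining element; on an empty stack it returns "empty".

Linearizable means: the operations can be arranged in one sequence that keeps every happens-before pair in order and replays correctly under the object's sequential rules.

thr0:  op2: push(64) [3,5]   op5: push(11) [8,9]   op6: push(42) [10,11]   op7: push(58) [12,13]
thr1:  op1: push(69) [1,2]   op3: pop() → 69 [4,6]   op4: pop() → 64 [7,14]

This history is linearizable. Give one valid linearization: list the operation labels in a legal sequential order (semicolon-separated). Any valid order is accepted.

step 1: op1 push(69) — stack <69>
step 2: op3 pop() → 69 — stack <>
step 3: op2 push(64) — stack <64>
step 4: op4 pop() → 64 — stack <>
step 5: op5 push(11) — stack <11>
step 6: op6 push(42) — stack <11,42>
step 7: op7 push(58) — stack <11,42,58>

op1; op3; op2; op4; op5; op6; op7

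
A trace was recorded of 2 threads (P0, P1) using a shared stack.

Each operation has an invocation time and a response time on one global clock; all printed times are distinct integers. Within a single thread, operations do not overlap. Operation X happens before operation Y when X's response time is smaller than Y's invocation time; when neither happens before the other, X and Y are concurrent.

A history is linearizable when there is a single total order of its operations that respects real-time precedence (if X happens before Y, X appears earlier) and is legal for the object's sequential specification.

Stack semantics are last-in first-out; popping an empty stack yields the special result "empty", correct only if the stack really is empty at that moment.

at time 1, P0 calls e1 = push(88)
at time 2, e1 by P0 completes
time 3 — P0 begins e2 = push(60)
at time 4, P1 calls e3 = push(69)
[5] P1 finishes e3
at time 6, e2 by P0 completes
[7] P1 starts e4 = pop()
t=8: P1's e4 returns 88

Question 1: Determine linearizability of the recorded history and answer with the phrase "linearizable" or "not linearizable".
not linearizable

events 1..7 are fine; event 8 — the response of e4 at time 8 — makes the prefix non-linearizable
every one of the 2 real-time-consistent orders over 4 completed stack ops fails the sequential spec
for example e1, e2, e3, e4 fails at step 4: e4 pop() → 88 is not legal there
for example e1, e3, e2, e4 fails at step 4: e4 pop() → 88 is not legal there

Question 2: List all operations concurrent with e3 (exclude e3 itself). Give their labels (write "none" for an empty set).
e2

e3 spans [4,5]; an op avoiding the whole window 4..5 is ordered, any other is concurrent
e1 [1,2]: before
e2 [3,6]: concurrent
e4 [7,8]: after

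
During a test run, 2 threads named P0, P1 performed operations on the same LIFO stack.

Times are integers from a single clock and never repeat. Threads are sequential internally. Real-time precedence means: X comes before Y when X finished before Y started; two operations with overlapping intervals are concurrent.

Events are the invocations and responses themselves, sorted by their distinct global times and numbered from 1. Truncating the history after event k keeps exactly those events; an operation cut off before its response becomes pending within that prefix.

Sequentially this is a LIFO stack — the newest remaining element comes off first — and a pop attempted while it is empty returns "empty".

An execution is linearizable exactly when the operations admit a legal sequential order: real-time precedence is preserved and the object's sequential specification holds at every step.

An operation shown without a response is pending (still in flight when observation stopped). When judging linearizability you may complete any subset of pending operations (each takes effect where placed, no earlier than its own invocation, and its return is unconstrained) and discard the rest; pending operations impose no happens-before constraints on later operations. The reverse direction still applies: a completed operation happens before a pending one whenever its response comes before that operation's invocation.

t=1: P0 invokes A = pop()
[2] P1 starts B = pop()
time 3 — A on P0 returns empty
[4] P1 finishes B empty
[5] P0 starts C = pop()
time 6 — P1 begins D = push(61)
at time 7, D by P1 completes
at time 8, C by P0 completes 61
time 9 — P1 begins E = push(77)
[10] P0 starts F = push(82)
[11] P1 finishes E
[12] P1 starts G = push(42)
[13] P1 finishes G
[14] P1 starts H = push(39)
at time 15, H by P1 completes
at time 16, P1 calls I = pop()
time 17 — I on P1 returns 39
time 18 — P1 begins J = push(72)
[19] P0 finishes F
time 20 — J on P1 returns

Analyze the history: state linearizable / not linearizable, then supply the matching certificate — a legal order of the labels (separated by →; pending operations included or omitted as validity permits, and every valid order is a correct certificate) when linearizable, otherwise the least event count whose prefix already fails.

linearizable — witness: A → B → D → C → E → F → G → H → I → J

1. A pop() → empty, leaving stack <>
2. B pop() → empty, leaving stack <>
3. D push(61), leaving stack <61>
4. C pop() → 61, leaving stack <>
5. E push(77), leaving stack <77>
6. F push(82), leaving stack <77,82>
7. G push(42), leaving stack <77,82,42>
8. H push(39), leaving stack <77,82,42,39>
9. I pop() → 39, leaving stack <77,82,42>
10. J push(72), leaving stack <77,82,42,72>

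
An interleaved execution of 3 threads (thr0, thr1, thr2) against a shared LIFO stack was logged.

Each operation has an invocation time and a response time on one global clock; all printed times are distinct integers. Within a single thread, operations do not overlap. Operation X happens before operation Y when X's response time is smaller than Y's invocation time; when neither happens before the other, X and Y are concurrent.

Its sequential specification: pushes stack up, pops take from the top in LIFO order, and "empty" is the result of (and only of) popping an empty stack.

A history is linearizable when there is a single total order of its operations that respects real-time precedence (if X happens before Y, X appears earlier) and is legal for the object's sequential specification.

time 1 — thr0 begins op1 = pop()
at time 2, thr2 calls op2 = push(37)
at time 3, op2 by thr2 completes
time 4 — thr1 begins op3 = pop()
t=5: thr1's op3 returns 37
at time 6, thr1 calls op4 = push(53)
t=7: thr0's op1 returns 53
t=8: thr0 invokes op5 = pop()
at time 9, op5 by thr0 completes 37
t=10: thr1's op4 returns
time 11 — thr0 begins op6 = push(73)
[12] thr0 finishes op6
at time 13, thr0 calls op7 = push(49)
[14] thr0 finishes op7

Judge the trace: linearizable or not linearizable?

not linearizable

prefix check: 1..8 passes, 1..9 fails once op5's time-9 response joins
checked exhaustively: 3 real-time-consistent orders of 4 completed operations, zero legal LIFO stack replays
completion choices over the 1 pending operation (op4) were checked; none helps
one such order, op1, op2, op3, op5 (pending dropped), breaks at step 1 where op1 pop() → 53 is illegal
one such order, op2, op1, op3, op5 (pending dropped), breaks at step 2 where op1 pop() → 53 is illegal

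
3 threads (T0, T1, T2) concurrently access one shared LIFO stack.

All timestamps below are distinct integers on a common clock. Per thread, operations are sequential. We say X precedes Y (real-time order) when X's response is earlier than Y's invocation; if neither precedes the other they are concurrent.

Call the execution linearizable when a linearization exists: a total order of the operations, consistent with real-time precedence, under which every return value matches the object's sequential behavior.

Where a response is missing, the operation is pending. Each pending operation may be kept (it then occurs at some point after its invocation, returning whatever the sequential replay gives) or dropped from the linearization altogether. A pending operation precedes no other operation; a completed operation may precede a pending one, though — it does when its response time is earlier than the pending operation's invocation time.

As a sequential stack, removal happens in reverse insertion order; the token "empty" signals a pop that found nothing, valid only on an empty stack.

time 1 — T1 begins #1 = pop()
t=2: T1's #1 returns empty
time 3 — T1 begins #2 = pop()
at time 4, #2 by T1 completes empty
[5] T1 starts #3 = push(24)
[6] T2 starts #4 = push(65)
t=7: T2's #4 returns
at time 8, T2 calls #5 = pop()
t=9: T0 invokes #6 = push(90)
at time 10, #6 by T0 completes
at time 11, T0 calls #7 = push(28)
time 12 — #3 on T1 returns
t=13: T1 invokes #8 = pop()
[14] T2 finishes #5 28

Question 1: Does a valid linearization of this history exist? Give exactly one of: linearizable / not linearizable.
linearizable

a witness: #1, #2, #3, #4, #6, #7, #5
1. #1 pop() → empty, leaving stack <>
2. #2 pop() → empty, leaving stack <>
3. #3 push(24), leaving stack <24>
4. #4 push(65), leaving stack <24,65>
5. #6 push(90), leaving stack <24,65,90>
6. #7 push(28) (pending, included), leaving stack <24,65,90,28>
7. #5 pop() → 28, leaving stack <24,65,90>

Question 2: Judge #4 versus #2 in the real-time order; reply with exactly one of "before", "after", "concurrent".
after

#4 spans [6,7], #2 spans [3,4]
resp(#2)=4 < inv(#4)=6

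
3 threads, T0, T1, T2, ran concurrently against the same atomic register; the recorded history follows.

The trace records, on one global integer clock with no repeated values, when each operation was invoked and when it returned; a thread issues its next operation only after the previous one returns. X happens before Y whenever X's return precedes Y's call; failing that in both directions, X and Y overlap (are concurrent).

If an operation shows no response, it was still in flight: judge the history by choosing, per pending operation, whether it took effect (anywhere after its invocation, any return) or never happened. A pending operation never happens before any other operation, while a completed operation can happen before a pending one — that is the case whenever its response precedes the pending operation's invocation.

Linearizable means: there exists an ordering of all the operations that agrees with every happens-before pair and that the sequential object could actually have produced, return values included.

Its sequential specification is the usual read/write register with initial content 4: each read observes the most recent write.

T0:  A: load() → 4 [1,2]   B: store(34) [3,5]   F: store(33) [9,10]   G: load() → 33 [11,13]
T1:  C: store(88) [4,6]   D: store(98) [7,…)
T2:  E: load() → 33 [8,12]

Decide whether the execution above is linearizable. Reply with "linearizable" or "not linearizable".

witness order: A, B, C, D, F, E, G
after step 1 (A load() → 4): value 4
after step 2 (B store(34)): value 34
after step 3 (C store(88)): value 88
after step 4 (D store(98) (pending, included)): value 98
after step 5 (F store(33)): value 33
after step 6 (E load() → 33): value 33
after step 7 (G load() → 33): value 33

linearizable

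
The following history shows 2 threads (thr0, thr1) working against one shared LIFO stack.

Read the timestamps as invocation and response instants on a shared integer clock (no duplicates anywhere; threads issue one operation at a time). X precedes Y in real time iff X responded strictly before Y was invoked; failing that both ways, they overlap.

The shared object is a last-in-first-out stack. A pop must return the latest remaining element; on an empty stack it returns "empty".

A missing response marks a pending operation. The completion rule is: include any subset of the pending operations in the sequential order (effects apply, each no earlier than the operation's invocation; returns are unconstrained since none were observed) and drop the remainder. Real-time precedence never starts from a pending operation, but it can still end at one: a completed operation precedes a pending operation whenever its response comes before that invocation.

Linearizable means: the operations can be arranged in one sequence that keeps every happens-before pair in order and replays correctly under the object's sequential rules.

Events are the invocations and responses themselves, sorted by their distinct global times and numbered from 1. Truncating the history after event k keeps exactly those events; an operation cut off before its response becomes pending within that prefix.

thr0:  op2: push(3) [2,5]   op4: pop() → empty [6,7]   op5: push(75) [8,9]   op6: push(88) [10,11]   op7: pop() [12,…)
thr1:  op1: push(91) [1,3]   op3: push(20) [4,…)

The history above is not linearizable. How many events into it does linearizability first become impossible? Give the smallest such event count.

7

events 1..6 are linearizable, e.g. via op1, op2:
step 1: op1 push(91) — stack <91>
step 2: op2 push(3) — stack <91,3>
event 7 — op4's response, time 7 — after it, nothing linearizes
including or dropping the 1 pending operation (op3) in any combination fails
for example op1, op2, op4 (pending dropped) fails at step 3: op4 pop() → empty is not legal there
for example op2, op1, op4 (pending dropped) fails at step 3: op4 pop() → empty is not legal there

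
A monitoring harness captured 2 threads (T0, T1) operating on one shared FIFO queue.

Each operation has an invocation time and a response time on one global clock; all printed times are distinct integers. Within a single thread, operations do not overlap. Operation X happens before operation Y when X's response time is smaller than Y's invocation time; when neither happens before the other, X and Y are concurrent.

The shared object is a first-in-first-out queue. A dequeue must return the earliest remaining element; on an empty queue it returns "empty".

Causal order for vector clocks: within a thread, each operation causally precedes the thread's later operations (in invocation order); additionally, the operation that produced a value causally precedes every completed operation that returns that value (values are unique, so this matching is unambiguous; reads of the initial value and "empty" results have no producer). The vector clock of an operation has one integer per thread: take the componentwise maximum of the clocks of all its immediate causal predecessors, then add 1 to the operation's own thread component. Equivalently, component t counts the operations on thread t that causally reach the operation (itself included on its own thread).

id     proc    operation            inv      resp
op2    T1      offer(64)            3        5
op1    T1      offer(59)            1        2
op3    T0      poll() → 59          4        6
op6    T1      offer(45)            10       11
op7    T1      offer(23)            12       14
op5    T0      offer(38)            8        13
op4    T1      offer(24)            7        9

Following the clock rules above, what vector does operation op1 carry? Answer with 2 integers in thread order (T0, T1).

invoked at 1, op1 has no predecessors; its own T1 bump gives (0, 1)
from VC(op1)=(0, 1), op2 (invoked 3) maxes components and bumps T1 → (0, 2)
from VC(op1)=(0, 1), op3 (invoked 4) maxes components and bumps T0 → (1, 1)
from VC(op2)=(0, 2), op4 (invoked 7) maxes components and bumps T1 → (0, 3)
from VC(op3)=(1, 1), op5 (invoked 8) maxes components and bumps T0 → (2, 1)
from VC(op4)=(0, 3), op6 (invoked 10) maxes components and bumps T1 → (0, 4)
from VC(op6)=(0, 4), op7 (invoked 12) maxes components and bumps T1 → (0, 5)
target: VC(op1) = (0, 1)

(0, 1)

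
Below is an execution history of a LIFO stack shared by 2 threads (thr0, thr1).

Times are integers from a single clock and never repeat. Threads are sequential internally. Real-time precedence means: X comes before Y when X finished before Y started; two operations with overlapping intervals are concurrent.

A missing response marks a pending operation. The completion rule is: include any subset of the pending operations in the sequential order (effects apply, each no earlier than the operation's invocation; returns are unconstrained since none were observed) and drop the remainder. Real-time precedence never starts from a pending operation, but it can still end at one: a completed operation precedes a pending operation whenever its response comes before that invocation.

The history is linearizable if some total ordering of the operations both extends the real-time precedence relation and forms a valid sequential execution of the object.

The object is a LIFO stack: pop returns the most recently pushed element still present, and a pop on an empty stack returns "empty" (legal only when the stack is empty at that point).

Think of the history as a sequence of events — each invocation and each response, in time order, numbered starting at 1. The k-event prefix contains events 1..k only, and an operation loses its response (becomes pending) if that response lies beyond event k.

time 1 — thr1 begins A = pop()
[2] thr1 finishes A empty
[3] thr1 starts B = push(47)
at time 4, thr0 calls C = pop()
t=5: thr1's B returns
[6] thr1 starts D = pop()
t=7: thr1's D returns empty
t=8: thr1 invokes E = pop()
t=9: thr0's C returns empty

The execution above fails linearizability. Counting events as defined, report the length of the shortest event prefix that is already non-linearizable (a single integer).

events 1..8 are still linearizable — one witness is A, B, C, D:
after step 1 (A pop() → empty): stack <>
after step 2 (B push(47)): stack <47>
after step 3 (C pop() (pending, included)): stack <>
after step 4 (D pop() → empty): stack <>
at event 9 (C's time-9 response) nothing linearizes any more
no completion choice of the 1 pending operation (E) rescues it — every subset was tried
sample order A, B, C, D (pending dropped) stalls at step 3 — C pop() → empty has no legal effect
sample order A, B, D, C (pending dropped) stalls at step 3 — D pop() → empty has no legal effect

9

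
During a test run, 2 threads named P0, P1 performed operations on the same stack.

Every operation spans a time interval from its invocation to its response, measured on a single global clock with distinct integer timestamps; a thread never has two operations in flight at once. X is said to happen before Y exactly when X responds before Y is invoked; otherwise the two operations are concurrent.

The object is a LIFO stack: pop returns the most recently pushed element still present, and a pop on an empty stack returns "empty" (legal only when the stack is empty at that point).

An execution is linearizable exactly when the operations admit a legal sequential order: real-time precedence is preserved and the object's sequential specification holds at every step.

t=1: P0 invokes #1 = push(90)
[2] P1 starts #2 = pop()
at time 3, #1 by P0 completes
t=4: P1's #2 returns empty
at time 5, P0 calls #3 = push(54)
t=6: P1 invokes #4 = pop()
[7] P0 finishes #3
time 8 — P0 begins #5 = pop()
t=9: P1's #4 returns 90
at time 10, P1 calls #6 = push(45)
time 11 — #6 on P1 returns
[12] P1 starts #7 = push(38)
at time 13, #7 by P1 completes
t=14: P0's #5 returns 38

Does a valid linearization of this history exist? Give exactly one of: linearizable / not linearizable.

linearizable

witness order: #2, #1, #4, #3, #6, #7, #5
after step 1 (#2 pop() → empty): stack <>
after step 2 (#1 push(90)): stack <90>
after step 3 (#4 pop() → 90): stack <>
after step 4 (#3 push(54)): stack <54>
after step 5 (#6 push(45)): stack <54,45>
after step 6 (#7 push(38)): stack <54,45,38>
after step 7 (#5 pop() → 38): stack <54,45>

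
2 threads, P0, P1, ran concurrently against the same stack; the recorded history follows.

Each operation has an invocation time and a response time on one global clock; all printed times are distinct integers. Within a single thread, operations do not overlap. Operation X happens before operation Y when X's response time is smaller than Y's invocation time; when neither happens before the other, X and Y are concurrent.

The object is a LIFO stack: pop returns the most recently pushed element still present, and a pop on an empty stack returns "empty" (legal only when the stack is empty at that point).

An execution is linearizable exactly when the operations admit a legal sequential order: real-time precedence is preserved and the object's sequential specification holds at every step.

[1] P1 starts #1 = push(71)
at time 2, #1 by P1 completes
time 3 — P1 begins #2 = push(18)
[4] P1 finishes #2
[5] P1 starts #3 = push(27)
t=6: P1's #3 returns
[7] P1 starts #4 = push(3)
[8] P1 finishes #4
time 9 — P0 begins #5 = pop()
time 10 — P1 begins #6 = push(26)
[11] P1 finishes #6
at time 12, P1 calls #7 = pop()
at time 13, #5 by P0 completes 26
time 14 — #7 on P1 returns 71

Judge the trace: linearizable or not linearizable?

prefix check: 1..13 passes, 1..14 fails once #7's time-14 response joins
7 completed operations, 3 real-time-consistent orders — every stack replay fails
e.g. #1, #2, #3, #4, #5, #6, #7: illegal at step 5, since #5 pop() → 26 cannot apply there
e.g. #1, #2, #3, #4, #6, #5, #7: illegal at step 7, since #7 pop() → 71 cannot apply there

not linearizable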